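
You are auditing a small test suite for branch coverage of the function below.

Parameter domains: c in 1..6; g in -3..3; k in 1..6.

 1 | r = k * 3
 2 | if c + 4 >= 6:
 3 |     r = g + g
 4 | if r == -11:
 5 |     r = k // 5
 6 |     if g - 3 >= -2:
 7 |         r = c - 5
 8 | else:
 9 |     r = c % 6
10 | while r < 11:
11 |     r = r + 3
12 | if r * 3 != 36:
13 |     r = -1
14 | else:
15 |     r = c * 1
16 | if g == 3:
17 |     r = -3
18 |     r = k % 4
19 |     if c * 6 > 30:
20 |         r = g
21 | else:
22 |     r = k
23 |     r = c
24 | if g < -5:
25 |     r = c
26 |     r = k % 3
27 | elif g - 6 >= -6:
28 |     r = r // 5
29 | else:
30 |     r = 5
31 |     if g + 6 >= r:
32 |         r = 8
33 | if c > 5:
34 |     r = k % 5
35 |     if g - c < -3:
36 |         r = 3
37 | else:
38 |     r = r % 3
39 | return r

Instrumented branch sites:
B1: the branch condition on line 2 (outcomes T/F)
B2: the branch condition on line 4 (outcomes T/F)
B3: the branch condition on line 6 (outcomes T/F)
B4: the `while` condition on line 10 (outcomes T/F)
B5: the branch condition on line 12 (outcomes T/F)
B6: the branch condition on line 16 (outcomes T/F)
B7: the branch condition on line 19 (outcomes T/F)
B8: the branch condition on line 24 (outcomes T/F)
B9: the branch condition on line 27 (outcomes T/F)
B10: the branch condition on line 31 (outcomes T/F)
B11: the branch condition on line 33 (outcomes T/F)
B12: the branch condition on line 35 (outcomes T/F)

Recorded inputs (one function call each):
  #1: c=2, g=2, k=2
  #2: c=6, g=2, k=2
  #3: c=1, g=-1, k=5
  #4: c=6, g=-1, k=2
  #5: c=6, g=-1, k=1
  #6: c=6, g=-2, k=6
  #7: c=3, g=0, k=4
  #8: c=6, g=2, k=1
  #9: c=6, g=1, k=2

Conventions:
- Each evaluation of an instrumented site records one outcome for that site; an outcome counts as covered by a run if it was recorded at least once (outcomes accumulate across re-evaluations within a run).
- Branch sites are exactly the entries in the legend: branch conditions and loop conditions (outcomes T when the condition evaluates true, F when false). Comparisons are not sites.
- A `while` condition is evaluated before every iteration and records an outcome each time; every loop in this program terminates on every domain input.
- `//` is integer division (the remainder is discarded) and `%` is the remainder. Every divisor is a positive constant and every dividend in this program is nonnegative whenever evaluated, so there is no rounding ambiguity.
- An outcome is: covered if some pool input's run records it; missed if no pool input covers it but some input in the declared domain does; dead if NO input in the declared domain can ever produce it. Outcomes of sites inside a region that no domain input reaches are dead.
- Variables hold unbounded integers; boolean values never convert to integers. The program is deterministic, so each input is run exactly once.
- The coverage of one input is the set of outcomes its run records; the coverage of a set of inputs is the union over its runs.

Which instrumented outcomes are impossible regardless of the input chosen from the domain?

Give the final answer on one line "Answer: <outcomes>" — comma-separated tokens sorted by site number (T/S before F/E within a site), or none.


checking every outcome against all 252 domain inputs:
  B2=T: never recorded by any domain input -> dead
  B3=T: never recorded by any domain input -> dead
  B3=F: never recorded by any domain input -> dead
  B8=T: never recorded by any domain input -> dead
  reachable outcomes have witnesses, e.g. B1=T (e.g. c=2, g=-3, k=1), B1=F (e.g. c=1, g=-3, k=1), B2=F (e.g. c=1, g=-3, k=1), B4=T (e.g. c=1, g=-3, k=1)
Answer: B2=T, B3=T, B3=F, B8=T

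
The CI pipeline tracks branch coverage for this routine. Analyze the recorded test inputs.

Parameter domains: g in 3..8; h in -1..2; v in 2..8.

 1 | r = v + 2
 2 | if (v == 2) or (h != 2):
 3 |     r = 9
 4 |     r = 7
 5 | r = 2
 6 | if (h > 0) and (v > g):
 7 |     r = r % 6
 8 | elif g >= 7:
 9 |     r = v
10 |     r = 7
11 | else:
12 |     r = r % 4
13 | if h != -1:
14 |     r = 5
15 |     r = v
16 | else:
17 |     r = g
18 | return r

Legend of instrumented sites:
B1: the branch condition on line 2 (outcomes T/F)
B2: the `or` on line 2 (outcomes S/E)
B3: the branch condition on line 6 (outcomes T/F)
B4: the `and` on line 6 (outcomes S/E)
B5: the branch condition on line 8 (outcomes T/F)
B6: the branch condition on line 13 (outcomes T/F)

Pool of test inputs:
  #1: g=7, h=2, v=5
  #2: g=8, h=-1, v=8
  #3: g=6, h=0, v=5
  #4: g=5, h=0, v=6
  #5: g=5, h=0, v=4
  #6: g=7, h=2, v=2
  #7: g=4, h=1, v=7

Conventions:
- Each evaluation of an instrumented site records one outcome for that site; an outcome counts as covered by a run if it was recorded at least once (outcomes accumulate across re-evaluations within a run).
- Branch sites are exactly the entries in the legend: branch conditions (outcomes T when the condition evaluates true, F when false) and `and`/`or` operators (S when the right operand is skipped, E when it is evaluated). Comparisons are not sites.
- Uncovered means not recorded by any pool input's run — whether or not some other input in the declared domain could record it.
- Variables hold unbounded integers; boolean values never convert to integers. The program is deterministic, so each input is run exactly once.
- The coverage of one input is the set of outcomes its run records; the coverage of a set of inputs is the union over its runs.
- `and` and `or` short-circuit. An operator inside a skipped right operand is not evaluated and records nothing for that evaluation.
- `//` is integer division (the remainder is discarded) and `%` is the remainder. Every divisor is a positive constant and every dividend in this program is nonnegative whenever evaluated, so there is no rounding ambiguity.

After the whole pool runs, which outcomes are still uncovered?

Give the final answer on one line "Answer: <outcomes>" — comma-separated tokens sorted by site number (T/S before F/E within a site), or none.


#1 (g=7, h=2, v=5) -> covered: B1=F, B2=E, B3=F, B4=E, B5=T, B6=T
#2 (g=8, h=-1, v=8) -> covered: B1=T, B2=E, B3=F, B4=S, B5=T, B6=F
#3 (g=6, h=0, v=5) -> covered: B1=T, B2=E, B3=F, B4=S, B5=F, B6=T
#4 (g=5, h=0, v=6) -> covered: B1=T, B2=E, B3=F, B4=S, B5=F, B6=T
#5 (g=5, h=0, v=4) -> covered: B1=T, B2=E, B3=F, B4=S, B5=F, B6=T
#6 (g=7, h=2, v=2) -> covered: B1=T, B2=S, B3=F, B4=E, B5=T, B6=T
#7 (g=4, h=1, v=7) -> covered: B1=T, B2=E, B3=T, B4=E, B6=T
union over the pool: B1=T, B1=F, B2=S, B2=E, B3=T, B3=F, B4=S, B4=E, B5=T, B5=F, B6=T, B6=F
uncovered (0 of 12): none
Answer: none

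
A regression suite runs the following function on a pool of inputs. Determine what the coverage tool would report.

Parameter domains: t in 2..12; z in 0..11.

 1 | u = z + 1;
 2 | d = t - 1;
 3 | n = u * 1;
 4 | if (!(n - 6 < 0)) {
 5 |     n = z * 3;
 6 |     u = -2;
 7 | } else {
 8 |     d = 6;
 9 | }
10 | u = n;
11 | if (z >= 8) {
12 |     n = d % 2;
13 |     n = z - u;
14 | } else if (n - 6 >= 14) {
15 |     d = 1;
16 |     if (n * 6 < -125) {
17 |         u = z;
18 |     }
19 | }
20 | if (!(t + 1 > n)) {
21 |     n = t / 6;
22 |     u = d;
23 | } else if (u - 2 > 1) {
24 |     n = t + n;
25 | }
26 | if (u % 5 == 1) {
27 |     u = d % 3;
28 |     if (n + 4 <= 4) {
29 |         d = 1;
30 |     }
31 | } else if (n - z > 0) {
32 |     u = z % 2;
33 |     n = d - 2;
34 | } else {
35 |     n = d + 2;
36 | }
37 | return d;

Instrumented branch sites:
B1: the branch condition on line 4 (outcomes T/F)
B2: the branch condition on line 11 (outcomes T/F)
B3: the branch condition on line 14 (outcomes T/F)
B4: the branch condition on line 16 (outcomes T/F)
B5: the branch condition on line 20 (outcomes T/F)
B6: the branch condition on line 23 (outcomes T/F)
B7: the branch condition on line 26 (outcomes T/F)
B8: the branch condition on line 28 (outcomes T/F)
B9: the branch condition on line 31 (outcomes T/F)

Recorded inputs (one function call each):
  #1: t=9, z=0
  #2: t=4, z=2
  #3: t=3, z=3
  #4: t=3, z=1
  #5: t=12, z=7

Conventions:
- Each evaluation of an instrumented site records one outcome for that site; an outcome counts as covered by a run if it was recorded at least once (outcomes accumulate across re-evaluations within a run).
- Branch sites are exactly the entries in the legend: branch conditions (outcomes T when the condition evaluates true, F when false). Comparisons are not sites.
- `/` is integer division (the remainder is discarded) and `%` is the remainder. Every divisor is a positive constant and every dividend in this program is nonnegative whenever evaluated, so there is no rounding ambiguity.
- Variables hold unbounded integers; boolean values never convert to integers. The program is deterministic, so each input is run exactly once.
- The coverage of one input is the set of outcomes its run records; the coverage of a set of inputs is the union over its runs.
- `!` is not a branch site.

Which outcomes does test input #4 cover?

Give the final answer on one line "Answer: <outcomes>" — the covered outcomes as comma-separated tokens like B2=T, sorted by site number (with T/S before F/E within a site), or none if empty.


Tracing the run of input #4 (t=3, z=1):
  B1->F, B2->F, B3->F, B5->F, B6->F, B7->F, B9->T
as a set, this run covers: B1=F, B2=F, B3=F, B5=F, B6=F, B7=F, B9=T
Answer: B1=F, B2=F, B3=F, B5=F, B6=F, B7=F, B9=T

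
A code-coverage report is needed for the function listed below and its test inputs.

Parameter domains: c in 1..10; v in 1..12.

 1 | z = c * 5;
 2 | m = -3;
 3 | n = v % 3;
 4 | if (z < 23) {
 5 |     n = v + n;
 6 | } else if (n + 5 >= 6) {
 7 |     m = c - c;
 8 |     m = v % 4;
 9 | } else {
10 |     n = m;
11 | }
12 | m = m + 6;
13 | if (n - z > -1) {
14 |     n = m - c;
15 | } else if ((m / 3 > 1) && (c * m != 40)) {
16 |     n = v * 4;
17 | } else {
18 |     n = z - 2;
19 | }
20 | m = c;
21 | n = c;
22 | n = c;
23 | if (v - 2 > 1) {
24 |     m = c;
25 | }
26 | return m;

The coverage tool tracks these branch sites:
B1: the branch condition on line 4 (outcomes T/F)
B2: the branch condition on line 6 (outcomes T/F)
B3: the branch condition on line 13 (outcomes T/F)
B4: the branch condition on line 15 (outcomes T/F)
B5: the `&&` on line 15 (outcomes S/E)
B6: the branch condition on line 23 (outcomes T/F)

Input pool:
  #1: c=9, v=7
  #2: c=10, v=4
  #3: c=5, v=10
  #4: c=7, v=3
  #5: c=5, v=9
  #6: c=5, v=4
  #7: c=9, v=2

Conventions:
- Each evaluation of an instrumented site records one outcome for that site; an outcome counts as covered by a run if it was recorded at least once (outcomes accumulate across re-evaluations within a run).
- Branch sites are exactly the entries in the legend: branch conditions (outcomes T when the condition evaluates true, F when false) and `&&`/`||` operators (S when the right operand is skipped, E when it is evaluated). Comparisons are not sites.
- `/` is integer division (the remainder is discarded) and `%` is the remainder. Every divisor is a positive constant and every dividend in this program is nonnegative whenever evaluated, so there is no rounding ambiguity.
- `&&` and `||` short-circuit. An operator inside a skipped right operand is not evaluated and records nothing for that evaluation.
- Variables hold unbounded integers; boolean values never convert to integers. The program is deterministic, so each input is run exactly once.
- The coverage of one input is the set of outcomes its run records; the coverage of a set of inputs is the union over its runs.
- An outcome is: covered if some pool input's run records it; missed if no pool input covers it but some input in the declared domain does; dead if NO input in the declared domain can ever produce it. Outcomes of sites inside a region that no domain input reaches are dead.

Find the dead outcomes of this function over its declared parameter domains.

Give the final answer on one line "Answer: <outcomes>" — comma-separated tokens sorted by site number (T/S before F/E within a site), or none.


exhaustive pass over the 120-input domain:
  reachable outcomes have witnesses, e.g. B1=T (e.g. c=1, v=1), B1=F (e.g. c=5, v=1), B2=T (e.g. c=5, v=1), B2=F (e.g. c=5, v=3)
Answer: none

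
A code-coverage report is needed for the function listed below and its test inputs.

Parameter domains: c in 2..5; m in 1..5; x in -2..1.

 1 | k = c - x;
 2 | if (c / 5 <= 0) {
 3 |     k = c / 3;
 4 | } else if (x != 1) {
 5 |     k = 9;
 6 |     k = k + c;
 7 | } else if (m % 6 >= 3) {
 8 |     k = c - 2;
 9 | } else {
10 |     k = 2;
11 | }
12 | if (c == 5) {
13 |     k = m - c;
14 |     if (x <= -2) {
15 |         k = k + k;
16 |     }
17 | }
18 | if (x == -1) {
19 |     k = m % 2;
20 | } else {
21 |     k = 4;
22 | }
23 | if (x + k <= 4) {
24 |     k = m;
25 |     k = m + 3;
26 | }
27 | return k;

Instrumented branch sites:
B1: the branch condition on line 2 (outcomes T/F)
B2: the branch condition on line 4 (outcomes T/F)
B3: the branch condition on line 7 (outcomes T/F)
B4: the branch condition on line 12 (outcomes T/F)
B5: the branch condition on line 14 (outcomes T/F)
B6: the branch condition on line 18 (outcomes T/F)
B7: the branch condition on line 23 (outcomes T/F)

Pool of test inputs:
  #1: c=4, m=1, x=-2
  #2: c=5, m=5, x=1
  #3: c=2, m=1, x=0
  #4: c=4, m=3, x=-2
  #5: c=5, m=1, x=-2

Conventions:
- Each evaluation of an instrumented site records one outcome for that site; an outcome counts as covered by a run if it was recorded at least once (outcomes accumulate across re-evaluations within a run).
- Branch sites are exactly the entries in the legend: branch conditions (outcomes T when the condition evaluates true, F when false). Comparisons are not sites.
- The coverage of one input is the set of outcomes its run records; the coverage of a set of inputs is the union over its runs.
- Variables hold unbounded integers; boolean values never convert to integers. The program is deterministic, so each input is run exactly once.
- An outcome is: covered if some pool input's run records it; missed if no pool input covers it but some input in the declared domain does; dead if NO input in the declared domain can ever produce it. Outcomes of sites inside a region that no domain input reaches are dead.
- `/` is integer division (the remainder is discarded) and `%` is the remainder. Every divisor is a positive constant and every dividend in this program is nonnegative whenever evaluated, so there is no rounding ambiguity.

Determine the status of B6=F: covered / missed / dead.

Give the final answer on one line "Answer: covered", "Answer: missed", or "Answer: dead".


B6=F is recorded by pool input(s) 1, 2, 3, 4, 5 -> covered
Answer: covered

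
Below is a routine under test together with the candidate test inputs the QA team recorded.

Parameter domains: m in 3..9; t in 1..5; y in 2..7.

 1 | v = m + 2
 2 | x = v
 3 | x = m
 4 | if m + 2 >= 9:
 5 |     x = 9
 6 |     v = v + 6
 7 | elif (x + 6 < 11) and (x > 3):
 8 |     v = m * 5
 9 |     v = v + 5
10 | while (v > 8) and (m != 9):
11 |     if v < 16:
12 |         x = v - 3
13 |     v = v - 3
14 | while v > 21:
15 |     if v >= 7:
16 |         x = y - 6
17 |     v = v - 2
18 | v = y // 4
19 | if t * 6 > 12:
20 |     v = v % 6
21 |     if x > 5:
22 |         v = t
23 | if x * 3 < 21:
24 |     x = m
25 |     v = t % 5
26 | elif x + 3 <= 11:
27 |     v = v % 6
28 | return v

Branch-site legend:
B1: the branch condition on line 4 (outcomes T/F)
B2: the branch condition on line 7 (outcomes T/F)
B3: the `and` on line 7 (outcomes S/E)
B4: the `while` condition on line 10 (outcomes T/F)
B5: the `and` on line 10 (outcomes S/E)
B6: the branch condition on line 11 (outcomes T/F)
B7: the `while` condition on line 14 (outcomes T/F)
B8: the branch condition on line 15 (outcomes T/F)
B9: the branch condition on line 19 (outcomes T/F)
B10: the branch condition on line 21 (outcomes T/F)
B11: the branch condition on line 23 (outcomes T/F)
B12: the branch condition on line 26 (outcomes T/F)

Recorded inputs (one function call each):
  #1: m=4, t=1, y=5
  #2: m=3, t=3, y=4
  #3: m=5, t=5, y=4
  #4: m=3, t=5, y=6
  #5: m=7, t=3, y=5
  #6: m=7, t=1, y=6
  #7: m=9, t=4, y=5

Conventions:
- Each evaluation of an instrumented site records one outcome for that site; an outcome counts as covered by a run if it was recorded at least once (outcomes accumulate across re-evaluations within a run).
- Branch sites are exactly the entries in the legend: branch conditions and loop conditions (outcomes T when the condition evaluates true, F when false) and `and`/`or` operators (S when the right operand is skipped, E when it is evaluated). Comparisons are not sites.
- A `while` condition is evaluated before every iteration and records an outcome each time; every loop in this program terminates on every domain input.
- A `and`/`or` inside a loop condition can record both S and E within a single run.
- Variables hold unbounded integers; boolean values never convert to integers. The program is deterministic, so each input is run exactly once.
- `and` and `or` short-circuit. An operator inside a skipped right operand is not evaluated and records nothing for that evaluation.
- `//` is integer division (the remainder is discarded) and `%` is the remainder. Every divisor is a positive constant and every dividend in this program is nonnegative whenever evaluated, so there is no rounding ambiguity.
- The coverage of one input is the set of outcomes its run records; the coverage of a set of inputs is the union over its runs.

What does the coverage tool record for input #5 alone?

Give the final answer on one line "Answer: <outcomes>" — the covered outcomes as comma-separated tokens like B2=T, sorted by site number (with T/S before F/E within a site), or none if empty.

Tracing the run of input #5 (m=7, t=3, y=5):
  B1->T, B5->E, B4->T, B6->T, B5->E, B4->T, B6->T, B5->E, B4->T, B6->T
  B5->S, B4->F, B7->F, B9->T, B10->T, B11->T
as a set, this run covers: B1=T, B4=T, B4=F, B5=S, B5=E, B6=T, B7=F, B9=T, B10=T, B11=T

Answer: B1=T, B4=T, B4=F, B5=S, B5=E, B6=T, B7=F, B9=T, B10=T, B11=T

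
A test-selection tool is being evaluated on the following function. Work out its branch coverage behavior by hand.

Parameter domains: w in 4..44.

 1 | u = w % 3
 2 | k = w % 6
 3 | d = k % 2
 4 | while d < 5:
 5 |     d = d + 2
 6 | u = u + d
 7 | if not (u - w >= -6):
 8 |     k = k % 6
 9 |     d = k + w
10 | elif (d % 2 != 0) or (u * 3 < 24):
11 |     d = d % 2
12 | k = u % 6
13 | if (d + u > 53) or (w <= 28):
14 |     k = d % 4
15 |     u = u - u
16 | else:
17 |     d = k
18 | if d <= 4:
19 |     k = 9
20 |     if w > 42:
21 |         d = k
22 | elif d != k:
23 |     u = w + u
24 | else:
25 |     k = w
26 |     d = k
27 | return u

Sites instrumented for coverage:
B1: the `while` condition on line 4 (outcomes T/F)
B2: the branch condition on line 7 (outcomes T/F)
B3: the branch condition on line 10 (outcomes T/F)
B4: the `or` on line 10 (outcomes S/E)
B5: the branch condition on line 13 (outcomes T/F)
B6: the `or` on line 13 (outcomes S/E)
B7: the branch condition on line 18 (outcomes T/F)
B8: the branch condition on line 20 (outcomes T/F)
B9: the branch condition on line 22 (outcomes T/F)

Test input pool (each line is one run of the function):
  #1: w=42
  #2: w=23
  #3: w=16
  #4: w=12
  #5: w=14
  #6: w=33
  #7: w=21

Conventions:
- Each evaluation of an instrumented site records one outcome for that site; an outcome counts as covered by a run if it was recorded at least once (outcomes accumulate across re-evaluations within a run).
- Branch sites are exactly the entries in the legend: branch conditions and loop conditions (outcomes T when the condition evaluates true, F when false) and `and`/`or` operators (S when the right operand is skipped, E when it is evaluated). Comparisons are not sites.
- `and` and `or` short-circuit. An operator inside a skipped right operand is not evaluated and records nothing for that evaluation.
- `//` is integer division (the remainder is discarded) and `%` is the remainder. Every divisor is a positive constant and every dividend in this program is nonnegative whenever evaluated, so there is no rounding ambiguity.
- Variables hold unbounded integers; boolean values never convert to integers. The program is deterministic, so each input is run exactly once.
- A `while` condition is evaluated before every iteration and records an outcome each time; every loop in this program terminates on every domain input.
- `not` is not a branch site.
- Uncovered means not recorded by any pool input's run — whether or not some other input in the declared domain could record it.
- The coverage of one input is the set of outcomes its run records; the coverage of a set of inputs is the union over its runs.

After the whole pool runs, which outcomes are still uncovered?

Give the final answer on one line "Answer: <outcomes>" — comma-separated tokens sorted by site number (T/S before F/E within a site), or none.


run #1 (w=42) records B1=T, B1=F, B2=T, B5=F, B6=E, B7=T, B8=F
run #2 (w=23) records B1=T, B1=F, B2=T, B5=T, B6=E, B7=F, B9=T
run #3 (w=16) records B1=T, B1=F, B2=T, B5=T, B6=E, B7=F, B9=T
run #4 (w=12) records B1=T, B1=F, B2=F, B3=T, B4=E, B5=T, B6=E, B7=T, B8=F
run #5 (w=14) records B1=T, B1=F, B2=F, B3=F, B4=E, B5=T, B6=E, B7=F, B9=T
run #6 (w=33) records B1=T, B1=F, B2=T, B5=F, B6=E, B7=F, B9=F
run #7 (w=21) records B1=T, B1=F, B2=T, B5=T, B6=E, B7=F, B9=T
union over the pool: B1=T, B1=F, B2=T, B2=F, B3=T, B3=F, B4=E, B5=T, B5=F, B6=E, B7=T, B7=F, B8=F, B9=T, B9=F
uncovered (3 of 18): B4=S, B6=S, B8=T
Answer: B4=S, B6=S, B8=T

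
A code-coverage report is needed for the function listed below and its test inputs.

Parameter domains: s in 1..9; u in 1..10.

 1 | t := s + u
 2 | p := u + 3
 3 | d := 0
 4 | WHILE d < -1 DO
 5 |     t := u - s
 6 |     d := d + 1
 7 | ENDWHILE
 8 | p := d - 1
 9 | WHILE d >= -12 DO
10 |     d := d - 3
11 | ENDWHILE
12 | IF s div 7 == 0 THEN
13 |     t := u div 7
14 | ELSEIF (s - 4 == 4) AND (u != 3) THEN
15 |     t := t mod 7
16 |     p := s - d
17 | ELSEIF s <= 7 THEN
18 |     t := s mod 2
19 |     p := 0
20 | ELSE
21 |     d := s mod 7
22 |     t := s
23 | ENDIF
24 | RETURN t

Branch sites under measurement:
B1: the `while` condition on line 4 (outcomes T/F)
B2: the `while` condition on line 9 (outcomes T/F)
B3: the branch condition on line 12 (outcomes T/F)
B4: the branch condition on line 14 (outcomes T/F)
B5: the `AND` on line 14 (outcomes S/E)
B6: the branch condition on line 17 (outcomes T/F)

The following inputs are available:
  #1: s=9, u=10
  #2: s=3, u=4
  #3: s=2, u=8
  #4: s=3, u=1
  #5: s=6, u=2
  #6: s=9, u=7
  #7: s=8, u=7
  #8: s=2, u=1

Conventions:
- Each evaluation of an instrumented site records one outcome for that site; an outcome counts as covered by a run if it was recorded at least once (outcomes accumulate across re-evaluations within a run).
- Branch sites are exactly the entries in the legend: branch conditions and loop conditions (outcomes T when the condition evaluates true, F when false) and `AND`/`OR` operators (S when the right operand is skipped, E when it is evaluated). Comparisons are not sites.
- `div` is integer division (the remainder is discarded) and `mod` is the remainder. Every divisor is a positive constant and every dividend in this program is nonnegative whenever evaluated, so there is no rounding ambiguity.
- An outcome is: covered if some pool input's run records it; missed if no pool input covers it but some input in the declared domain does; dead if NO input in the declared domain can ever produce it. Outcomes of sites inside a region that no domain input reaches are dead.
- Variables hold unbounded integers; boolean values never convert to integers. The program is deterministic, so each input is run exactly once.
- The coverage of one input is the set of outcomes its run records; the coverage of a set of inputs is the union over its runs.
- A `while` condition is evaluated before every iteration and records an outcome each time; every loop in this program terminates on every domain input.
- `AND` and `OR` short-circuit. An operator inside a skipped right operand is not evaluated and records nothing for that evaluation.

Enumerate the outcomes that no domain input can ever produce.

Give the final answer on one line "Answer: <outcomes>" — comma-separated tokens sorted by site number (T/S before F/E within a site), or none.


running all 90 domain inputs and tallying outcomes:
  B1=T: unreachable across the whole domain -> dead
  reachable outcomes have witnesses, e.g. B1=F (e.g. s=1, u=1), B2=T (e.g. s=1, u=1), B2=F (e.g. s=1, u=1), B3=T (e.g. s=1, u=1)
Answer: B1=T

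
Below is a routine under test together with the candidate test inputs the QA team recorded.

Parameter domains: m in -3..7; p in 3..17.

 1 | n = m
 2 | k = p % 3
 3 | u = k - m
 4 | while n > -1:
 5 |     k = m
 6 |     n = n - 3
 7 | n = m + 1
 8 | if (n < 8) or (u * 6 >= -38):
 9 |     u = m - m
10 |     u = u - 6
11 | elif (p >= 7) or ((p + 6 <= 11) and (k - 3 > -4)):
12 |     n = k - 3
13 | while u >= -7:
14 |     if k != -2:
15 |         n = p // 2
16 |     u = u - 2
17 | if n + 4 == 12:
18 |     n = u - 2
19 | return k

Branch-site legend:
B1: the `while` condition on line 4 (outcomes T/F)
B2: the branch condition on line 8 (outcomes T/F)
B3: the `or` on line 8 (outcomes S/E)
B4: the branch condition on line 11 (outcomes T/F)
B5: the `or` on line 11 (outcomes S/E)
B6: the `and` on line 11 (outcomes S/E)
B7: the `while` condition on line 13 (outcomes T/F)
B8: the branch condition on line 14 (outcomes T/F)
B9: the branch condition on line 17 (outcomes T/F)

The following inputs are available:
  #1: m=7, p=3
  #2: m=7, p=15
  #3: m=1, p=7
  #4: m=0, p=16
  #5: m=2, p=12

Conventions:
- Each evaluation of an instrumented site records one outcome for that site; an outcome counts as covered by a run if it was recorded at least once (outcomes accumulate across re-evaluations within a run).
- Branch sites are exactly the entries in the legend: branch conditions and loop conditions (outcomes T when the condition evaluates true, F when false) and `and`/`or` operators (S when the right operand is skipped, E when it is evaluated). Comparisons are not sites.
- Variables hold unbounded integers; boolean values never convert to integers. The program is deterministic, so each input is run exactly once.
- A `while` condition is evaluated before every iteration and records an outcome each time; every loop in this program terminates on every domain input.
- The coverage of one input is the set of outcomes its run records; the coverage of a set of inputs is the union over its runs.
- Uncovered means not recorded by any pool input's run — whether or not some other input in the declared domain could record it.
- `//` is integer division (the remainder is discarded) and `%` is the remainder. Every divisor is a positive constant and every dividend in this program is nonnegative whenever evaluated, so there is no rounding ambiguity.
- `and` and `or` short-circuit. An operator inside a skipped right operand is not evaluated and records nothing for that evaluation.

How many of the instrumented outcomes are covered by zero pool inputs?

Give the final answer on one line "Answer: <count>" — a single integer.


input #1 (m=7, p=3): covers B1=T, B1=F, B2=F, B3=E, B4=T, B5=E, B6=E, B7=T, B7=F, B8=T, B9=F
input #2 (m=7, p=15): covers B1=T, B1=F, B2=F, B3=E, B4=T, B5=S, B7=T, B7=F, B8=T, B9=F
input #3 (m=1, p=7): covers B1=T, B1=F, B2=T, B3=S, B7=T, B7=F, B8=T, B9=F
input #4 (m=0, p=16): covers B1=T, B1=F, B2=T, B3=S, B7=T, B7=F, B8=T, B9=T
input #5 (m=2, p=12): covers B1=T, B1=F, B2=T, B3=S, B7=T, B7=F, B8=T, B9=F
union over the pool: B1=T, B1=F, B2=T, B2=F, B3=S, B3=E, B4=T, B5=S, B5=E, B6=E, B7=T, B7=F, B8=T, B9=T, B9=F
uncovered (3 of 18): B4=F, B6=S, B8=F
Answer: 3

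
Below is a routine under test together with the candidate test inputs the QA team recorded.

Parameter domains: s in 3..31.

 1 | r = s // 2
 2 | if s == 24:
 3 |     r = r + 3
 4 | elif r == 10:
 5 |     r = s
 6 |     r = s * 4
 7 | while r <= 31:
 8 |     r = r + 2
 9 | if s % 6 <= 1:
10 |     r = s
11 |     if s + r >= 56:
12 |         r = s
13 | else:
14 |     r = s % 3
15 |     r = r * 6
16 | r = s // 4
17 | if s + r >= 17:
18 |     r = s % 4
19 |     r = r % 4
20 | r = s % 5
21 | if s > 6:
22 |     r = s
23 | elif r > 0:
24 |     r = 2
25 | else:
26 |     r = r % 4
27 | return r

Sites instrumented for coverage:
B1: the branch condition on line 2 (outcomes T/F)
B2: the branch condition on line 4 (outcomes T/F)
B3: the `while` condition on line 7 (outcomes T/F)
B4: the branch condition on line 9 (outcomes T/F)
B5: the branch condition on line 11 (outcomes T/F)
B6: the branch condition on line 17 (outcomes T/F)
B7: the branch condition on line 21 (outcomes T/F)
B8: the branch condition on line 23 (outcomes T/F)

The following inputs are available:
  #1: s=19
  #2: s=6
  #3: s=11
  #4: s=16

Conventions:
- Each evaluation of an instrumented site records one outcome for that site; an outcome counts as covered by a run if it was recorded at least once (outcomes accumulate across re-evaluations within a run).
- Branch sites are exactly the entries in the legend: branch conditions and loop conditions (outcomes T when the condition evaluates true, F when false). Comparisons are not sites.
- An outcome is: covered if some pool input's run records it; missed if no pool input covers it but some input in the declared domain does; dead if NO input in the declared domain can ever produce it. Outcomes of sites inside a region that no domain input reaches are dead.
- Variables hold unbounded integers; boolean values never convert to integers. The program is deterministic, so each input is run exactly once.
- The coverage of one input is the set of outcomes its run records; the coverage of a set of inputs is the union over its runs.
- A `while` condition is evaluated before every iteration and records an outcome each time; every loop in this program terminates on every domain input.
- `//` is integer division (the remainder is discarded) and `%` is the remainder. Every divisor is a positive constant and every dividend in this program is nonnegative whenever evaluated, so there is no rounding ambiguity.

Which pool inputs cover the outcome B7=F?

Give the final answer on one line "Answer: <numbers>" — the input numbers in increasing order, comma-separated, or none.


input #1 (s=19): misses B7=F
input #2 (s=6): covers B7=F
input #3 (s=11): misses B7=F
input #4 (s=16): misses B7=F
Answer: 2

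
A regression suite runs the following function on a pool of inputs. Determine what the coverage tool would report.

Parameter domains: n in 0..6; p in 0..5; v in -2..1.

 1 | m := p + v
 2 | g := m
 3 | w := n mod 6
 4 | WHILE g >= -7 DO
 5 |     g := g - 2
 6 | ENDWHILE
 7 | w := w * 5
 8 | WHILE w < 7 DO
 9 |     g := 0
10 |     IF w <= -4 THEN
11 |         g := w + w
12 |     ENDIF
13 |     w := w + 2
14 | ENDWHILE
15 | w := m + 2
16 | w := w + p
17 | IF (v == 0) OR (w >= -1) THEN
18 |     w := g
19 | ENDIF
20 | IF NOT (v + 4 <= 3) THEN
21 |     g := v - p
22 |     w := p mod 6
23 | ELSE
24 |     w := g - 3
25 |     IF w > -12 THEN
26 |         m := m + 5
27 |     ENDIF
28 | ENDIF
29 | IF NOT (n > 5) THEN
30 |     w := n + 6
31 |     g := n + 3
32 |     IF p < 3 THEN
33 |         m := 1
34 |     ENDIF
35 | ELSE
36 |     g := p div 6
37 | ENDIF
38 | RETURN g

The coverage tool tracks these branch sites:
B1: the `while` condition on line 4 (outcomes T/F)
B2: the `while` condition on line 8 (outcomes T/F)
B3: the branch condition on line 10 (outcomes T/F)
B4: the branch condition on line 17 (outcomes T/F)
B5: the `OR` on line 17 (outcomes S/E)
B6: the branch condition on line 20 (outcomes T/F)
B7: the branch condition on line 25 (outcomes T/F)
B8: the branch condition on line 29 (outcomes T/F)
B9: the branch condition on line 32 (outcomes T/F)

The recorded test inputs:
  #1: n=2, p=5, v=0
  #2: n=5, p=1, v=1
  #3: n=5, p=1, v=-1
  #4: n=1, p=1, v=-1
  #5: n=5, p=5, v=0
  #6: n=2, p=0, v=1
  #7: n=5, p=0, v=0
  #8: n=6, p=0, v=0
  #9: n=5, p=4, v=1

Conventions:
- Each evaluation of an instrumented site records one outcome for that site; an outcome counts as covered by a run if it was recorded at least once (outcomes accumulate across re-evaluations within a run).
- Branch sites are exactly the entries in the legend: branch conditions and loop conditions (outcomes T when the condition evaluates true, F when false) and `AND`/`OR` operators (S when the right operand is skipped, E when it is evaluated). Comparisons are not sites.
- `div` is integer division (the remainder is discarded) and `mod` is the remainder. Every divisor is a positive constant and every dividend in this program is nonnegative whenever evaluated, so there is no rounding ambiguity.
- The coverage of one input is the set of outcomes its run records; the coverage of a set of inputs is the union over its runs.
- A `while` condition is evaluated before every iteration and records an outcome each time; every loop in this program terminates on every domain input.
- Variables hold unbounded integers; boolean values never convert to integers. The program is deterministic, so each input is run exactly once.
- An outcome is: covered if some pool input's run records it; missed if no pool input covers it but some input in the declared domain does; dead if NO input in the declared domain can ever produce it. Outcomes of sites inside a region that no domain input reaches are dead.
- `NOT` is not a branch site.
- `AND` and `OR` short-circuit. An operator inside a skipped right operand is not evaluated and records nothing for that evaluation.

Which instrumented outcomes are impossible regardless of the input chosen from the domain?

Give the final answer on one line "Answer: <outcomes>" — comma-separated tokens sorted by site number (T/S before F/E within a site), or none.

exhaustive pass over the 168-input domain:
  B3=T: never recorded by any domain input -> dead
  B4=F: never recorded by any domain input -> dead
  reachable outcomes have witnesses, e.g. B1=T (e.g. n=0, p=0, v=-2), B1=F (e.g. n=0, p=0, v=-2), B2=T (e.g. n=0, p=0, v=-2), B2=F (e.g. n=0, p=0, v=-2)

Answer: B3=T, B4=F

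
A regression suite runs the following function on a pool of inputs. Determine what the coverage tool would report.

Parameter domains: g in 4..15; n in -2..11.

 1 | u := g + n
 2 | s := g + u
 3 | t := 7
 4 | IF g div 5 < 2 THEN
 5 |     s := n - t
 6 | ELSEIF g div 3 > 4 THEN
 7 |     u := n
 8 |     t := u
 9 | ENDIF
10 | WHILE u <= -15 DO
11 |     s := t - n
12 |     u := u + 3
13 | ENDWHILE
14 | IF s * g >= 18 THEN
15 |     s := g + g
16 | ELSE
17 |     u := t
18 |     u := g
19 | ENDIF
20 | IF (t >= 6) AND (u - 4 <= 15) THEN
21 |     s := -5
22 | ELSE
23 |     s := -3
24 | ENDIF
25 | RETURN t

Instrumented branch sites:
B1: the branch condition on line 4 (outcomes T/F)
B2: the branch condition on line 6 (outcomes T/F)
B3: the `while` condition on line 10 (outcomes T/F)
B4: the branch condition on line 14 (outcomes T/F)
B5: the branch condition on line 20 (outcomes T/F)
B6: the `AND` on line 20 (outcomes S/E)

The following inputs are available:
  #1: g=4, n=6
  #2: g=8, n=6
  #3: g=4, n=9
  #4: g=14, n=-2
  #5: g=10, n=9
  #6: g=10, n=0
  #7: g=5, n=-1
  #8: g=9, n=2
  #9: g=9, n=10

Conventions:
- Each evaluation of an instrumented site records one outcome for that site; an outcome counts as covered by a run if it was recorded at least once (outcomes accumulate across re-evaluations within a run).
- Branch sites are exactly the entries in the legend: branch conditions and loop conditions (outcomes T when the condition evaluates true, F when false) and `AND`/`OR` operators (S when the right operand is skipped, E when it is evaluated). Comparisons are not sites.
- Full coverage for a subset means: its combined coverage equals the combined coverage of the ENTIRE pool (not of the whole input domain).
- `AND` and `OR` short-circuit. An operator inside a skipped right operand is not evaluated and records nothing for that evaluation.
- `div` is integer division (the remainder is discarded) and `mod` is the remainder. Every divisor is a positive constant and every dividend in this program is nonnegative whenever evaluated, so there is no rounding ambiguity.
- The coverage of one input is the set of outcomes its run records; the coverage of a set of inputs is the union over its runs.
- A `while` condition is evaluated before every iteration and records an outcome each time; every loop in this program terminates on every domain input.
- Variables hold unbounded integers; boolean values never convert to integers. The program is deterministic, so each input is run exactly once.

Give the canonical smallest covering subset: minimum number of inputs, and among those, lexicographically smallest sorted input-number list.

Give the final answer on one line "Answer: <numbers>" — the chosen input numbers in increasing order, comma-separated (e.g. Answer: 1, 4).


test 1 (g=4, n=6) hits B1=T, B3=F, B4=F, B5=T, B6=E
test 2 (g=8, n=6) hits B1=T, B3=F, B4=F, B5=T, B6=E
test 3 (g=4, n=9) hits B1=T, B3=F, B4=F, B5=T, B6=E
test 4 (g=14, n=-2) hits B1=F, B2=F, B3=F, B4=T, B5=T, B6=E
test 5 (g=10, n=9) hits B1=F, B2=F, B3=F, B4=T, B5=T, B6=E
test 6 (g=10, n=0) hits B1=F, B2=F, B3=F, B4=T, B5=T, B6=E
test 7 (g=5, n=-1) hits B1=T, B3=F, B4=F, B5=T, B6=E
test 8 (g=9, n=2) hits B1=T, B3=F, B4=F, B5=T, B6=E
test 9 (g=9, n=10) hits B1=T, B3=F, B4=T, B5=T, B6=E
the full pool covers 8 outcomes: B1=T, B1=F, B2=F, B3=F, B4=T, B4=F, B5=T, B6=E
no size-1 subset reaches all 8 outcomes (best union: 6/8)
inputs {1, 4} (size 2) cover everything; no size-2 subset with a lexicographically smaller index list covers all 8
Answer: 1, 4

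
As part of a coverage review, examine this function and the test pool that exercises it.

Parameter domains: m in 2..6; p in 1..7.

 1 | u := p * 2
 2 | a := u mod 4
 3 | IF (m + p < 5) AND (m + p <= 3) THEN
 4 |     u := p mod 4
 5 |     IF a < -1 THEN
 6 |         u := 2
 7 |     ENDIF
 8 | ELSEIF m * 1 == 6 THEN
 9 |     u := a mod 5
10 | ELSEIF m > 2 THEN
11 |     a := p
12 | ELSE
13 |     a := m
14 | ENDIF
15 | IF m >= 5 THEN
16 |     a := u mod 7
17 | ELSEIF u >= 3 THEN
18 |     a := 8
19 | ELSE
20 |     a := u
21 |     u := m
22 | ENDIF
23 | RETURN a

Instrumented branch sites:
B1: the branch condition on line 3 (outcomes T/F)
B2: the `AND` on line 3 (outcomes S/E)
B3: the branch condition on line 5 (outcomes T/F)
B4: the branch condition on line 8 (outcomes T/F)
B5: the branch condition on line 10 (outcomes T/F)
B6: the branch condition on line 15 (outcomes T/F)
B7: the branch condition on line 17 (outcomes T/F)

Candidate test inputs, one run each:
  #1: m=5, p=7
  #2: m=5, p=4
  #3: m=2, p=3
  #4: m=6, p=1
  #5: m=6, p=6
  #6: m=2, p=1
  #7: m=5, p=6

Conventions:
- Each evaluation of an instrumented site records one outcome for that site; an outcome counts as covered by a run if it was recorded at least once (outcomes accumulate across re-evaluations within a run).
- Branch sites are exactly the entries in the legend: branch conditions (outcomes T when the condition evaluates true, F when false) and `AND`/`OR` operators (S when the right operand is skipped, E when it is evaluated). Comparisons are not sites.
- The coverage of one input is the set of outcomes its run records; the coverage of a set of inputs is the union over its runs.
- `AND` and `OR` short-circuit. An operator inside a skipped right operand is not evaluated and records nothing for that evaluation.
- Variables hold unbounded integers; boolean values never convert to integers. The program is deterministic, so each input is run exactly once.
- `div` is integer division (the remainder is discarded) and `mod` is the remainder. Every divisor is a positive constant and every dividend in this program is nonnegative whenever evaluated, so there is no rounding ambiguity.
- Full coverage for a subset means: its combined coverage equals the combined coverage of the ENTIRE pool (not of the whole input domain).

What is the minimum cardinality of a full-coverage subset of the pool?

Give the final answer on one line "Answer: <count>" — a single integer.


#1 (m=5, p=7) -> covered: B1=F, B2=S, B4=F, B5=T, B6=T
#2 (m=5, p=4) -> covered: B1=F, B2=S, B4=F, B5=T, B6=T
#3 (m=2, p=3) -> covered: B1=F, B2=S, B4=F, B5=F, B6=F, B7=T
#4 (m=6, p=1) -> covered: B1=F, B2=S, B4=T, B6=T
#5 (m=6, p=6) -> covered: B1=F, B2=S, B4=T, B6=T
#6 (m=2, p=1) -> covered: B1=T, B2=E, B3=F, B6=F, B7=F
#7 (m=5, p=6) -> covered: B1=F, B2=S, B4=F, B5=T, B6=T
together the pool reaches 13 outcomes: B1=T, B1=F, B2=S, B2=E, B3=F, B4=T, B4=F, B5=T, B5=F, B6=T, B6=F, B7=T, B7=F
every size-1 subset falls short of the 13 outcomes (best: 6/13)
every size-2 subset falls short of the 13 outcomes (best: 10/13)
every size-3 subset falls short of the 13 outcomes (best: 12/13)
inputs {1, 3, 4, 6} (size 4) cover everything; no size-4 subset with a lexicographically smaller index list covers all 13
Answer: 4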